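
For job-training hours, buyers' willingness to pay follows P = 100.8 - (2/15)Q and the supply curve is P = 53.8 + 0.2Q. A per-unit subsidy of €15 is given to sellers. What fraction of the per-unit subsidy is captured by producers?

Producer share = 0.6

Pre-subsidy: 100.8 - (2/15)Q = 53.8 + 0.2Q gives Q* = 141 and P* = 82.
With the subsidy, sellers receive Ps = Pb + 15 for each unit, where Pb is the price buyers pay.
On the curves, Pb = 100.8 - (2/15)Q and Ps = 53.8 + 0.2Q; the wedge Ps − Pb = 15 gives 53.8 + 0.2Q − (100.8 - (2/15)Q) = 15, so Q' = 186.
Then Pb = 100.8 − (2/15)·186 = 76 and Ps = 53.8 + 0.2·186 = 91.
Buyers' price falls by P* − Pb = 82 − 76 = 6; sellers' price rises by Ps − P* = 91 − 82 = 9.
So producers capture 9/15 = 0.6 of each unit of subsidy.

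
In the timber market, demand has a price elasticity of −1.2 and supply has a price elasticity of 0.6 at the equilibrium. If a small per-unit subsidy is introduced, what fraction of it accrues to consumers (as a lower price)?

For a small subsidy around the equilibrium, the benefit split depends on the relative slopes, which at a point are proportional to the elasticities.
Buyer share = εs/(εs + |εd|) = 0.6/(0.6 + 1.2) = 1/3; seller share = |εd|/(εs + |εd|) = 2/3.

Consumer share = 1/3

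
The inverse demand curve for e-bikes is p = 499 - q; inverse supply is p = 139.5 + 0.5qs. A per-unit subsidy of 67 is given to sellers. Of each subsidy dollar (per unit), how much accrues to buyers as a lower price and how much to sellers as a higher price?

Buyers gain 134/3 per unit; sellers gain 67/3 per unit

Pre-subsidy: 499 - q = 139.5 + 0.5q gives q* = 719/3 and p* = 778/3.
With the subsidy, sellers receive ps = pb + 67 for each unit, where pb is the price buyers pay.
On the curves, pb = 499 - q and ps = 139.5 + 0.5q; the wedge ps − pb = 67 gives 139.5 + 0.5q − (499 - q) = 67, so q' = 853/3.
Then pb = 499 − 1·(853/3) = 644/3 and ps = 139.5 + 0.5·(853/3) = 845/3.
Buyers' price falls by p* − pb = 778/3 − 644/3 = 134/3; sellers' price rises by ps − p* = 845/3 − 778/3 = 67/3.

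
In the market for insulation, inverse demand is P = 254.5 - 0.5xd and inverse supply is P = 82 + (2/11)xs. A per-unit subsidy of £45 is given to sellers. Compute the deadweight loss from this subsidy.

Deadweight loss = £1485

Pre-subsidy: 254.5 - 0.5x = 82 + (2/11)x gives x* = 253 and P* = 128.
With the subsidy, sellers receive Ps = Pb + 45 for each unit, where Pb is the price buyers pay.
On the curves, Pb = 254.5 - 0.5x and Ps = 82 + (2/11)x; the wedge Ps − Pb = 45 gives 82 + (2/11)x − (254.5 - 0.5x) = 45, so x' = 319.
Then Pb = 254.5 − 0.5·319 = 95 and Ps = 82 + (2/11)·319 = 140.
The subsidy expands output by 319 − 253 = 66 past the efficient level; on those units the gap between marginal cost and willingness to pay runs from 0 up to 45.
DWL = ½ × 45 × 66 = 1485.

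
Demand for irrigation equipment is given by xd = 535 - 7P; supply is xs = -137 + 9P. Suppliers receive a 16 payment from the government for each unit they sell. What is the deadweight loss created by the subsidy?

Deadweight loss = 504

Pre-subsidy: 535 - 7P = -137 + 9P gives P* = 42, x* = 241.
With the subsidy, sellers receive Ps = Pb + 16 for each unit, where Pb is the price buyers pay.
Supply in terms of Pb becomes xs = -137 + 9(Pb + 16) = 7 + 9Pb. Setting this equal to demand: 535 - 7Pb = 7 + 9Pb, so Pb = 33.
Sellers receive Ps = 33 + 16 = 49; x' = 535 − 7·33 = 304.
The subsidy expands output by 304 − 241 = 63 past the efficient level; on those units the gap between marginal cost and willingness to pay runs from 0 up to 16.
DWL = ½ × 16 × 63 = 504.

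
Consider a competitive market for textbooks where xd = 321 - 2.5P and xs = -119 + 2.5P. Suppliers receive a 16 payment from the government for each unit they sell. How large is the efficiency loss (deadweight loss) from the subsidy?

Pre-subsidy: 321 - 2.5P = -119 + 2.5P gives P* = 88, x* = 101.
With the subsidy, sellers receive Ps = Pb + 16 for each unit, where Pb is the price buyers pay.
Supply in terms of Pb becomes xs = -119 + 2.5(Pb + 16) = -79 + 2.5Pb. Setting this equal to demand: 321 - 2.5Pb = -79 + 2.5Pb, so Pb = 80.
Sellers receive Ps = 80 + 16 = 96; x' = 321 − 2.5·80 = 121.
The subsidy expands output by 121 − 101 = 20 past the efficient level; on those units the gap between marginal cost and willingness to pay runs from 0 up to 16.
DWL = ½ × 16 × 20 = 160.

Deadweight loss = 160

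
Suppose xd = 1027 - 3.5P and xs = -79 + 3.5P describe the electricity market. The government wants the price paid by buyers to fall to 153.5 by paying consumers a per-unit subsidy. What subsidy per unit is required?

Required subsidy s = 9 per unit

At a buyer price of 153.5, quantity demanded is 1027 − 3.5·153.5 = 489.75.
Sellers supply 489.75 only when they receive Ps with -79 + 3.5·Ps = 489.75, i.e. Ps = 162.5.
s = Ps − Pb = 162.5 − 153.5 = 9.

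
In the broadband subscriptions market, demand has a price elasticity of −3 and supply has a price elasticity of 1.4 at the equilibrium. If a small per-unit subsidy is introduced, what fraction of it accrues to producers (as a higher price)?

For a small subsidy around the equilibrium, the benefit split depends on the relative slopes, which at a point are proportional to the elasticities.
Buyer share = εs/(εs + |εd|) = 1.4/(1.4 + 3) = 7/22; seller share = |εd|/(εs + |εd|) = 15/22.
So producers capture 15/22 of the subsidy.

Producer share = 15/22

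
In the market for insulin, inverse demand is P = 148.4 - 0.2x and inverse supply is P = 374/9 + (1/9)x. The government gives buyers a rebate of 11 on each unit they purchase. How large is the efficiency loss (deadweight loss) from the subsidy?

Pre-subsidy: 148.4 - 0.2x = 374/9 + (1/9)x gives x* = 2404/7 and P* = 558/7.
With the rebate, buyers effectively pay Pb = Ps − 11, where Ps is the price sellers receive.
On the curves, Pb = 148.4 - 0.2x and Ps = 374/9 + (1/9)x; the wedge Ps − Pb = 11 gives 374/9 + (1/9)x − (148.4 - 0.2x) = 11, so x' = 5303/14.
Then Pb = 148.4 − 0.2·(5303/14) = 1017/14 and Ps = 374/9 + (1/9)·(5303/14) = 1171/14.
The subsidy expands output by 5303/14 − 2404/7 = 495/14 past the efficient level; on those units the gap between marginal cost and willingness to pay runs from 0 up to 11.
DWL = ½ × 11 × 495/14 = 5445/28.

Deadweight loss = 5445/28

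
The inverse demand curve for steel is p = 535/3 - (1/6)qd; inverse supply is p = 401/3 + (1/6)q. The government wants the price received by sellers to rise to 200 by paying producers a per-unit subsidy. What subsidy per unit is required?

Required subsidy s = 88 per unit

At a seller price of 200, quantity supplied is -802 + 6·200 = 398.
Buyers absorb 398 only when they pay pb = 535/3 − (1/6)·398 = 112.
s = ps − pb = 200 − 112 = 88.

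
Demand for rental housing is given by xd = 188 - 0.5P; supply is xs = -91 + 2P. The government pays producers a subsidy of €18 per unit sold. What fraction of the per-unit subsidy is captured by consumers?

Pre-subsidy: 188 - 0.5P = -91 + 2P gives P* = 111.6, x* = 132.2.
With the subsidy, sellers receive Ps = Pb + 18 for each unit, where Pb is the price buyers pay.
Supply in terms of Pb becomes xs = -91 + 2(Pb + 18) = -55 + 2Pb. Setting this equal to demand: 188 - 0.5Pb = -55 + 2Pb, so Pb = 97.2.
Sellers receive Ps = 97.2 + 18 = 115.2; x' = 188 − 0.5·97.2 = 139.4.
Buyers' price falls by P* − Pb = 111.6 − 97.2 = 14.4; sellers' price rises by Ps − P* = 115.2 − 111.6 = 3.6.
So consumers capture 14.4/18 = 0.8 of each unit of subsidy.

Consumer share = 0.8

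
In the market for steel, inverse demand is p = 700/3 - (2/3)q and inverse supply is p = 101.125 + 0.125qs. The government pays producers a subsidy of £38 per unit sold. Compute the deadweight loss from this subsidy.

Pre-subsidy: 700/3 - (2/3)q = 101.125 + 0.125q gives q* = 167 and p* = 122.
With the subsidy, sellers receive ps = pb + 38 for each unit, where pb is the price buyers pay.
On the curves, pb = 700/3 - (2/3)q and ps = 101.125 + 0.125q; the wedge ps − pb = 38 gives 101.125 + 0.125q − (700/3 - (2/3)q) = 38, so q' = 215.
Then pb = 700/3 − (2/3)·215 = 90 and ps = 101.125 + 0.125·215 = 128.
The subsidy expands output by 215 − 167 = 48 past the efficient level; on those units the gap between marginal cost and willingness to pay runs from 0 up to 38.
DWL = ½ × 38 × 48 = 912.

Deadweight loss = £912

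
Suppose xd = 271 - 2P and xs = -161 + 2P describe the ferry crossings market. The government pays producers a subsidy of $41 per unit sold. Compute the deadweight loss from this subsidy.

Deadweight loss = $840.5

Pre-subsidy: 271 - 2P = -161 + 2P gives P* = 108, x* = 55.
With the subsidy, sellers receive Ps = Pb + 41 for each unit, where Pb is the price buyers pay.
Supply in terms of Pb becomes xs = -161 + 2(Pb + 41) = -79 + 2Pb. Setting this equal to demand: 271 - 2Pb = -79 + 2Pb, so Pb = 87.5.
Sellers receive Ps = 87.5 + 41 = 128.5; x' = 271 − 2·87.5 = 96.
The subsidy expands output by 96 − 55 = 41 past the efficient level; on those units the gap between marginal cost and willingness to pay runs from 0 up to 41.
DWL = ½ × 41 × 41 = 840.5.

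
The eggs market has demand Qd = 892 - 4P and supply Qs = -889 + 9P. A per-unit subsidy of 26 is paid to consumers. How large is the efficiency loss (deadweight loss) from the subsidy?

Pre-subsidy: 892 - 4P = -889 + 9P gives P* = 137, Q* = 344.
With the rebate, buyers effectively pay Pb = Ps − 26, where Ps is the price sellers receive.
Demand in terms of Ps becomes Qd = 892 − 4(Ps − 26) = 996 - 4Ps. Setting this equal to supply: 996 - 4Ps = -889 + 9Ps, so Ps = 145.
Buyers pay Pb = 145 − 26 = 119; Q' = -889 + 9·145 = 416.
The subsidy expands output by 416 − 344 = 72 past the efficient level; on those units the gap between marginal cost and willingness to pay runs from 0 up to 26.
DWL = ½ × 26 × 72 = 936.

Deadweight loss = 936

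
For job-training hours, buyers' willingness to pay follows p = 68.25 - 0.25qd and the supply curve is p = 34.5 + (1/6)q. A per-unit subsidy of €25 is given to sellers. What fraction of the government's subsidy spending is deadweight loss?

DWL / government spending = 10/47

Pre-subsidy: 68.25 - 0.25q = 34.5 + (1/6)q gives q* = 81 and p* = 48.
With the subsidy, sellers receive ps = pb + 25 for each unit, where pb is the price buyers pay.
On the curves, pb = 68.25 - 0.25q and ps = 34.5 + (1/6)q; the wedge ps − pb = 25 gives 34.5 + (1/6)q − (68.25 - 0.25q) = 25, so q' = 141.
Then pb = 68.25 − 0.25·141 = 33 and ps = 34.5 + (1/6)·141 = 58.
ΔCS = ½(81 + 141)(48 − 33) = 1665; ΔPS = ½(81 + 141)(58 − 48) = 1110.
Government spending = 25 × 141 = 3525.
DWL = ½ × 25 × (141 − 81) = 750; fraction = 750 / 3525 = 10/47.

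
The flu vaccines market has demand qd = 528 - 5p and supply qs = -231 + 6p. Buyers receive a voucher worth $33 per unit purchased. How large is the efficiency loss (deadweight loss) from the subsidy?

Pre-subsidy: 528 - 5p = -231 + 6p gives p* = 69, q* = 183.
With the rebate, buyers effectively pay pb = ps − 33, where ps is the price sellers receive.
Demand in terms of ps becomes qd = 528 − 5(ps − 33) = 693 - 5ps. Setting this equal to supply: 693 - 5ps = -231 + 6ps, so ps = 84.
Buyers pay pb = 84 − 33 = 51; q' = -231 + 6·84 = 273.
The subsidy expands output by 273 − 183 = 90 past the efficient level; on those units the gap between marginal cost and willingness to pay runs from 0 up to 33.
DWL = ½ × 33 × 90 = 1485.

Deadweight loss = $1485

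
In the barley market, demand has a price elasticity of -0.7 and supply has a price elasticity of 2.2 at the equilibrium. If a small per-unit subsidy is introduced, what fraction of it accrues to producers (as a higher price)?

For a small subsidy around the equilibrium, the benefit split depends on the relative slopes, which at a point are proportional to the elasticities.
Buyer share = εs/(εs + |εd|) = 2.2/(2.2 + 0.7) = 22/29; seller share = |εd|/(εs + |εd|) = 7/29.
So producers capture 7/29 of the subsidy.

Producer share = 7/29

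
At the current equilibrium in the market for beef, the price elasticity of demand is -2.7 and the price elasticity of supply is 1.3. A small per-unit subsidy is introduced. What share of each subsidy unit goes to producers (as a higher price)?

For a small subsidy around the equilibrium, the benefit split depends on the relative slopes, which at a point are proportional to the elasticities.
Buyer share = εs/(εs + |εd|) = 1.3/(1.3 + 2.7) = 0.325; seller share = |εd|/(εs + |εd|) = 0.675.
So producers capture 0.675 of the subsidy.

Producer share = 0.675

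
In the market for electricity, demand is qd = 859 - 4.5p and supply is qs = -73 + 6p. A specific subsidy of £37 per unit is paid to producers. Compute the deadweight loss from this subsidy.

Pre-subsidy: 859 - 4.5p = -73 + 6p gives p* = 1864/21, q* = 3217/7.
With the subsidy, sellers receive ps = pb + 37 for each unit, where pb is the price buyers pay.
Supply in terms of pb becomes qs = -73 + 6(pb + 37) = 149 + 6pb. Setting this equal to demand: 859 - 4.5pb = 149 + 6pb, so pb = 1420/21.
Sellers receive ps = 1420/21 + 37 = 2197/21; q' = 859 − 4.5·(1420/21) = 3883/7.
The subsidy expands output by 3883/7 − 3217/7 = 666/7 past the efficient level; on those units the gap between marginal cost and willingness to pay runs from 0 up to 37.
DWL = ½ × 37 × 666/7 = 12321/7.

Deadweight loss = 12321/7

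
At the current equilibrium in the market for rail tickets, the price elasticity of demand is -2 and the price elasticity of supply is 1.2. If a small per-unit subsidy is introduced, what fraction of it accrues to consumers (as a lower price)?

Consumer share = 0.375

For a small subsidy around the equilibrium, the benefit split depends on the relative slopes, which at a point are proportional to the elasticities.
Buyer share = εs/(εs + |εd|) = 1.2/(1.2 + 2) = 0.375; seller share = |εd|/(εs + |εd|) = 0.625.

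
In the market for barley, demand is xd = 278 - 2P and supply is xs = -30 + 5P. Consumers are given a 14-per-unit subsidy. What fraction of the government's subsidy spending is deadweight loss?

DWL / government spending = 1/21

Pre-subsidy: 278 - 2P = -30 + 5P gives P* = 44, x* = 190.
With the rebate, buyers effectively pay Pb = Ps − 14, where Ps is the price sellers receive.
Demand in terms of Ps becomes xd = 278 − 2(Ps − 14) = 306 - 2Ps. Setting this equal to supply: 306 - 2Ps = -30 + 5Ps, so Ps = 48.
Buyers pay Pb = 48 − 14 = 34; x' = -30 + 5·48 = 210.
ΔCS = ½(190 + 210)(44 − 34) = 2000; ΔPS = ½(190 + 210)(48 − 44) = 800.
Government spending = 14 × 210 = 2940.
DWL = ½ × 14 × (210 − 190) = 140; fraction = 140 / 2940 = 1/21.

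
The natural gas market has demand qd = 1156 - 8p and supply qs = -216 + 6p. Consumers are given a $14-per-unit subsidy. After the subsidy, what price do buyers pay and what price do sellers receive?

Buyers pay $92; sellers receive $106

Pre-subsidy: 1156 - 8p = -216 + 6p gives p* = 98, q* = 372.
With the rebate, buyers effectively pay pb = ps − 14, where ps is the price sellers receive.
Demand in terms of ps becomes qd = 1156 − 8(ps − 14) = 1268 - 8ps. Setting this equal to supply: 1268 - 8ps = -216 + 6ps, so ps = 106.
Buyers pay pb = 106 − 14 = 92; q' = -216 + 6·106 = 420.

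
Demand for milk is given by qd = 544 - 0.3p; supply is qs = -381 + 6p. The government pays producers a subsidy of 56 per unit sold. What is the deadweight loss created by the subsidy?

Pre-subsidy: 544 - 0.3p = -381 + 6p gives p* = 9250/63, q* = 10499/21.
With the subsidy, sellers receive ps = pb + 56 for each unit, where pb is the price buyers pay.
Supply in terms of pb becomes qs = -381 + 6(pb + 56) = -45 + 6pb. Setting this equal to demand: 544 - 0.3pb = -45 + 6pb, so pb = 5890/63.
Sellers receive ps = 5890/63 + 56 = 9418/63; q' = 544 − 0.3·(5890/63) = 10835/21.
The subsidy expands output by 10835/21 − 10499/21 = 16 past the efficient level; on those units the gap between marginal cost and willingness to pay runs from 0 up to 56.
DWL = ½ × 56 × 16 = 448.

Deadweight loss = 448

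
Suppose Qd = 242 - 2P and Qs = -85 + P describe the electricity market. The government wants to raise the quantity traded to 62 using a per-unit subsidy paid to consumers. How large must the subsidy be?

Required subsidy s = 57 per unit

At Q = 62, invert demand for the buyer price: Pb = (242 − 62)/2 = 90; invert supply for the seller price: Ps = (62 − (-85))/1 = 147.
The subsidy must fill the gap: s = Ps − Pb = 147 − 90 = 57.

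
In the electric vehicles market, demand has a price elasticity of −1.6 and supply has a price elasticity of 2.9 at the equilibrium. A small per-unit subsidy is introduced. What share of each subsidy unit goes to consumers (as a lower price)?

For a small subsidy around the equilibrium, the benefit split depends on the relative slopes, which at a point are proportional to the elasticities.
Buyer share = εs/(εs + |εd|) = 2.9/(2.9 + 1.6) = 29/45; seller share = |εd|/(εs + |εd|) = 16/45.

Consumer share = 29/45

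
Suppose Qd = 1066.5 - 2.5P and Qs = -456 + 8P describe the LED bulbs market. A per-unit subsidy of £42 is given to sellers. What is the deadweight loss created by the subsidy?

Deadweight loss = £1680

Pre-subsidy: 1066.5 - 2.5P = -456 + 8P gives P* = 145, Q* = 704.
With the subsidy, sellers receive Ps = Pb + 42 for each unit, where Pb is the price buyers pay.
Supply in terms of Pb becomes Qs = -456 + 8(Pb + 42) = -120 + 8Pb. Setting this equal to demand: 1066.5 - 2.5Pb = -120 + 8Pb, so Pb = 113.
Sellers receive Ps = 113 + 42 = 155; Q' = 1066.5 − 2.5·113 = 784.
The subsidy expands output by 784 − 704 = 80 past the efficient level; on those units the gap between marginal cost and willingness to pay runs from 0 up to 42.
DWL = ½ × 42 × 80 = 1680.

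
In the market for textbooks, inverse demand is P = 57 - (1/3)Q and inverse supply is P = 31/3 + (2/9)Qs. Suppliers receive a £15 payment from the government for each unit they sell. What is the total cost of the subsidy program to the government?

Government cost = £1665

Pre-subsidy: 57 - (1/3)Q = 31/3 + (2/9)Q gives Q* = 84 and P* = 29.
With the subsidy, sellers receive Ps = Pb + 15 for each unit, where Pb is the price buyers pay.
On the curves, Pb = 57 - (1/3)Q and Ps = 31/3 + (2/9)Q; the wedge Ps − Pb = 15 gives 31/3 + (2/9)Q − (57 - (1/3)Q) = 15, so Q' = 111.
Then Pb = 57 − (1/3)·111 = 20 and Ps = 31/3 + (2/9)·111 = 35.
Government outlay = subsidy × quantity = 15 × 111 = 1665.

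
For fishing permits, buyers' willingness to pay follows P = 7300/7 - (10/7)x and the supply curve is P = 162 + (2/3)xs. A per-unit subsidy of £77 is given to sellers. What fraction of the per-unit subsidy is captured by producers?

Producer share = 7/22

Pre-subsidy: 7300/7 - (10/7)x = 162 + (2/3)x gives x* = 9249/22 and P* = 4865/11.
With the subsidy, sellers receive Ps = Pb + 77 for each unit, where Pb is the price buyers pay.
On the curves, Pb = 7300/7 - (10/7)x and Ps = 162 + (2/3)x; the wedge Ps − Pb = 77 gives 162 + (2/3)x − (7300/7 - (10/7)x) = 77, so x' = 20115/44.
Then Pb = 7300/7 − (10/7)·(20115/44) = 8575/22 and Ps = 162 + (2/3)·(20115/44) = 10269/22.
Buyers' price falls by P* − Pb = 4865/11 − 8575/22 = 52.5; sellers' price rises by Ps − P* = 10269/22 − 4865/11 = 24.5.
So producers capture 24.5/77 = 7/22 of each unit of subsidy.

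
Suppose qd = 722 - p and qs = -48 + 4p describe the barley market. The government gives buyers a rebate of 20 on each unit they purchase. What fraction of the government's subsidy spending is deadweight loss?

DWL / government spending = 1/73

Pre-subsidy: 722 - p = -48 + 4p gives p* = 154, q* = 568.
With the rebate, buyers effectively pay pb = ps − 20, where ps is the price sellers receive.
Demand in terms of ps becomes qd = 722 − 1(ps − 20) = 742 - ps. Setting this equal to supply: 742 - ps = -48 + 4ps, so ps = 158.
Buyers pay pb = 158 − 20 = 138; q' = -48 + 4·158 = 584.
ΔCS = ½(568 + 584)(154 − 138) = 9216; ΔPS = ½(568 + 584)(158 − 154) = 2304.
Government spending = 20 × 584 = 11680.
DWL = ½ × 20 × (584 − 568) = 160; fraction = 160 / 11680 = 1/73.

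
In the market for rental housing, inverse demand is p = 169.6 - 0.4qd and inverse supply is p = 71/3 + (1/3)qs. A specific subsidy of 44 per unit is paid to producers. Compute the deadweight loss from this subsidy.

Deadweight loss = 1320

Pre-subsidy: 169.6 - 0.4q = 71/3 + (1/3)q gives q* = 199 and p* = 90.
With the subsidy, sellers receive ps = pb + 44 for each unit, where pb is the price buyers pay.
On the curves, pb = 169.6 - 0.4q and ps = 71/3 + (1/3)q; the wedge ps − pb = 44 gives 71/3 + (1/3)q − (169.6 - 0.4q) = 44, so q' = 259.
Then pb = 169.6 − 0.4·259 = 66 and ps = 71/3 + (1/3)·259 = 110.
The subsidy expands output by 259 − 199 = 60 past the efficient level; on those units the gap between marginal cost and willingness to pay runs from 0 up to 44.
DWL = ½ × 44 × 60 = 1320.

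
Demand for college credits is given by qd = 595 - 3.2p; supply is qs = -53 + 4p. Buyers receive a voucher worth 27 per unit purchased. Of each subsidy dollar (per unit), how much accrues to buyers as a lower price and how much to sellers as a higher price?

Pre-subsidy: 595 - 3.2p = -53 + 4p gives p* = 90, q* = 307.
With the rebate, buyers effectively pay pb = ps − 27, where ps is the price sellers receive.
Demand in terms of ps becomes qd = 595 − 3.2(ps − 27) = 681.4 - 3.2ps. Setting this equal to supply: 681.4 - 3.2ps = -53 + 4ps, so ps = 102.
Buyers pay pb = 102 − 27 = 75; q' = -53 + 4·102 = 355.
Buyers' price falls by p* − pb = 90 − 75 = 15; sellers' price rises by ps − p* = 102 − 90 = 12.

Buyers gain 15 per unit; sellers gain 12 per unit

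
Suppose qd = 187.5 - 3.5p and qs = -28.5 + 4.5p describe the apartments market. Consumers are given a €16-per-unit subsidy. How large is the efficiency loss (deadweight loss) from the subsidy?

Deadweight loss = €252

Pre-subsidy: 187.5 - 3.5p = -28.5 + 4.5p gives p* = 27, q* = 93.
With the rebate, buyers effectively pay pb = ps − 16, where ps is the price sellers receive.
Demand in terms of ps becomes qd = 187.5 − 3.5(ps − 16) = 243.5 - 3.5ps. Setting this equal to supply: 243.5 - 3.5ps = -28.5 + 4.5ps, so ps = 34.
Buyers pay pb = 34 − 16 = 18; q' = -28.5 + 4.5·34 = 124.5.
The subsidy expands output by 124.5 − 93 = 31.5 past the efficient level; on those units the gap between marginal cost and willingness to pay runs from 0 up to 16.
DWL = ½ × 16 × 31.5 = 252.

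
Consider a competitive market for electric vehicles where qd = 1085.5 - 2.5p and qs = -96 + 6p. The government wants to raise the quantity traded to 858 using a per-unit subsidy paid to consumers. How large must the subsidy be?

At q = 858, invert demand for the buyer price: pb = (1085.5 − 858)/2.5 = 91; invert supply for the seller price: ps = (858 − (-96))/6 = 159.
The subsidy must fill the gap: s = ps − pb = 159 − 91 = 68.

Required subsidy s = 68 per unit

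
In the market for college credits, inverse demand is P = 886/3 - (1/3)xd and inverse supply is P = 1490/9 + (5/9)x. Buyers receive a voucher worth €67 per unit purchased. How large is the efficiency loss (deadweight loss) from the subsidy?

Deadweight loss = €2525.0625

Pre-subsidy: 886/3 - (1/3)x = 1490/9 + (5/9)x gives x* = 146 and P* = 740/3.
With the rebate, buyers effectively pay Pb = Ps − 67, where Ps is the price sellers receive.
On the curves, Pb = 886/3 - (1/3)x and Ps = 1490/9 + (5/9)x; the wedge Ps − Pb = 67 gives 1490/9 + (5/9)x − (886/3 - (1/3)x) = 67, so x' = 221.375.
Then Pb = 886/3 − (1/3)·221.375 = 5317/24 and Ps = 1490/9 + (5/9)·221.375 = 6925/24.
The subsidy expands output by 221.375 − 146 = 75.375 past the efficient level; on those units the gap between marginal cost and willingness to pay runs from 0 up to 67.
DWL = ½ × 67 × 75.375 = 2525.0625.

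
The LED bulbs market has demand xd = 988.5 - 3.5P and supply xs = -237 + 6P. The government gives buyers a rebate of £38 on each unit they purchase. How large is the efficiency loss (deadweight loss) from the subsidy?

Pre-subsidy: 988.5 - 3.5P = -237 + 6P gives P* = 129, x* = 537.
With the rebate, buyers effectively pay Pb = Ps − 38, where Ps is the price sellers receive.
Demand in terms of Ps becomes xd = 988.5 − 3.5(Ps − 38) = 1121.5 - 3.5Ps. Setting this equal to supply: 1121.5 - 3.5Ps = -237 + 6Ps, so Ps = 143.
Buyers pay Pb = 143 − 38 = 105; x' = -237 + 6·143 = 621.
The subsidy expands output by 621 − 537 = 84 past the efficient level; on those units the gap between marginal cost and willingness to pay runs from 0 up to 38.
DWL = ½ × 38 × 84 = 1596.

Deadweight loss = £1596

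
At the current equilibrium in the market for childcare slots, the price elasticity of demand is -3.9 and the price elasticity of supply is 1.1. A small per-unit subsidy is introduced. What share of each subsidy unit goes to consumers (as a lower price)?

Consumer share = 0.22

For a small subsidy around the equilibrium, the benefit split depends on the relative slopes, which at a point are proportional to the elasticities.
Buyer share = εs/(εs + |εd|) = 1.1/(1.1 + 3.9) = 0.22; seller share = |εd|/(εs + |εd|) = 0.78.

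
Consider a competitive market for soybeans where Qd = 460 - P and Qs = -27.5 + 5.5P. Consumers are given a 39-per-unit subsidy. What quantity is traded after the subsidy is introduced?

Q' = 418

Pre-subsidy: 460 - P = -27.5 + 5.5P gives P* = 75, Q* = 385.
With the rebate, buyers effectively pay Pb = Ps − 39, where Ps is the price sellers receive.
Demand in terms of Ps becomes Qd = 460 − 1(Ps − 39) = 499 - Ps. Setting this equal to supply: 499 - Ps = -27.5 + 5.5Ps, so Ps = 81.
Buyers pay Pb = 81 − 39 = 42; Q' = -27.5 + 5.5·81 = 418.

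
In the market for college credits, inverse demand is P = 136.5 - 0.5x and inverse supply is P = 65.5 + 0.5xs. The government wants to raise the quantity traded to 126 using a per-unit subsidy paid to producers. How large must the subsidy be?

At x = 126, from the demand curve buyers pay Pb = 136.5 − 0.5·126 = 73.5; from the supply curve sellers need Ps = 65.5 + 0.5·126 = 128.5.
The subsidy must fill the gap: s = Ps − Pb = 128.5 − 73.5 = 55.

Required subsidy s = 55 per unit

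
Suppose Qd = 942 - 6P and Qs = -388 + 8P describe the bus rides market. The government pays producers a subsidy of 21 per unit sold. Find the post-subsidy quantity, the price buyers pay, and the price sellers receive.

Q' = 444; buyers pay 83; sellers receive 104

Pre-subsidy: 942 - 6P = -388 + 8P gives P* = 95, Q* = 372.
With the subsidy, sellers receive Ps = Pb + 21 for each unit, where Pb is the price buyers pay.
Supply in terms of Pb becomes Qs = -388 + 8(Pb + 21) = -220 + 8Pb. Setting this equal to demand: 942 - 6Pb = -220 + 8Pb, so Pb = 83.
Sellers receive Ps = 83 + 21 = 104; Q' = 942 − 6·83 = 444.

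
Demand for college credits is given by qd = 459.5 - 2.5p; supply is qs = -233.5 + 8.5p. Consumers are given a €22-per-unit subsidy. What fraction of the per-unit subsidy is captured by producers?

Producer share = 5/22

Pre-subsidy: 459.5 - 2.5p = -233.5 + 8.5p gives p* = 63, q* = 302.
With the rebate, buyers effectively pay pb = ps − 22, where ps is the price sellers receive.
Demand in terms of ps becomes qd = 459.5 − 2.5(ps − 22) = 514.5 - 2.5ps. Setting this equal to supply: 514.5 - 2.5ps = -233.5 + 8.5ps, so ps = 68.
Buyers pay pb = 68 − 22 = 46; q' = -233.5 + 8.5·68 = 344.5.
Buyers' price falls by p* − pb = 63 − 46 = 17; sellers' price rises by ps − p* = 68 − 63 = 5.
So producers capture 5/22 = 5/22 of each unit of subsidy.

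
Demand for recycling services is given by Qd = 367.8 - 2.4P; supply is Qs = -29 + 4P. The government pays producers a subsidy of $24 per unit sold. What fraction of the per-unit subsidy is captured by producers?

Pre-subsidy: 367.8 - 2.4P = -29 + 4P gives P* = 62, Q* = 219.
With the subsidy, sellers receive Ps = Pb + 24 for each unit, where Pb is the price buyers pay.
Supply in terms of Pb becomes Qs = -29 + 4(Pb + 24) = 67 + 4Pb. Setting this equal to demand: 367.8 - 2.4Pb = 67 + 4Pb, so Pb = 47.
Sellers receive Ps = 47 + 24 = 71; Q' = 367.8 − 2.4·47 = 255.
Buyers' price falls by P* − Pb = 62 − 47 = 15; sellers' price rises by Ps − P* = 71 − 62 = 9.
So producers capture 9/24 = 0.375 of each unit of subsidy.

Producer share = 0.375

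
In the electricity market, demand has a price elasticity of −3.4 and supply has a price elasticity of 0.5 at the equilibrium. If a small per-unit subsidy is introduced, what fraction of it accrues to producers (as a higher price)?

For a small subsidy around the equilibrium, the benefit split depends on the relative slopes, which at a point are proportional to the elasticities.
Buyer share = εs/(εs + |εd|) = 0.5/(0.5 + 3.4) = 5/39; seller share = |εd|/(εs + |εd|) = 34/39.
So producers capture 34/39 of the subsidy.

Producer share = 34/39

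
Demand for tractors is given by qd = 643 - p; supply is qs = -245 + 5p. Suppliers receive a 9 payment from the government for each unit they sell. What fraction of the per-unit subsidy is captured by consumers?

Pre-subsidy: 643 - p = -245 + 5p gives p* = 148, q* = 495.
With the subsidy, sellers receive ps = pb + 9 for each unit, where pb is the price buyers pay.
Supply in terms of pb becomes qs = -245 + 5(pb + 9) = -200 + 5pb. Setting this equal to demand: 643 - pb = -200 + 5pb, so pb = 140.5.
Sellers receive ps = 140.5 + 9 = 149.5; q' = 643 − 1·140.5 = 502.5.
Buyers' price falls by p* − pb = 148 − 140.5 = 7.5; sellers' price rises by ps − p* = 149.5 − 148 = 1.5.
So consumers capture 7.5/9 = 5/6 of each unit of subsidy.

Consumer share = 5/6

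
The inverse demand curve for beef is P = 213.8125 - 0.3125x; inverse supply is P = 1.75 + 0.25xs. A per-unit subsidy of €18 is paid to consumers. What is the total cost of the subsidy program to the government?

Government cost = €7362

Pre-subsidy: 213.8125 - 0.3125x = 1.75 + 0.25x gives x* = 377 and P* = 96.
With the rebate, buyers effectively pay Pb = Ps − 18, where Ps is the price sellers receive.
On the curves, Pb = 213.8125 - 0.3125x and Ps = 1.75 + 0.25x; the wedge Ps − Pb = 18 gives 1.75 + 0.25x − (213.8125 - 0.3125x) = 18, so x' = 409.
Then Pb = 213.8125 − 0.3125·409 = 86 and Ps = 1.75 + 0.25·409 = 104.
Government outlay = subsidy × quantity = 18 × 409 = 7362.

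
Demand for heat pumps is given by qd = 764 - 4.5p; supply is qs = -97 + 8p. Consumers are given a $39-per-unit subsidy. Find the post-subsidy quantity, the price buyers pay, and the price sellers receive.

Pre-subsidy: 764 - 4.5p = -97 + 8p gives p* = 68.88, q* = 454.04.
With the rebate, buyers effectively pay pb = ps − 39, where ps is the price sellers receive.
Demand in terms of ps becomes qd = 764 − 4.5(ps − 39) = 939.5 - 4.5ps. Setting this equal to supply: 939.5 - 4.5ps = -97 + 8ps, so ps = 82.92.
Buyers pay pb = 82.92 − 39 = 43.92; q' = -97 + 8·82.92 = 566.36.

q' = 566.36; buyers pay $43.92; sellers receive $82.92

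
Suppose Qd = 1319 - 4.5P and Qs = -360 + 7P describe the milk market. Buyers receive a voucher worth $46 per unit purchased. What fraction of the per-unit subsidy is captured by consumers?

Pre-subsidy: 1319 - 4.5P = -360 + 7P gives P* = 146, Q* = 662.
With the rebate, buyers effectively pay Pb = Ps − 46, where Ps is the price sellers receive.
Demand in terms of Ps becomes Qd = 1319 − 4.5(Ps − 46) = 1526 - 4.5Ps. Setting this equal to supply: 1526 - 4.5Ps = -360 + 7Ps, so Ps = 164.
Buyers pay Pb = 164 − 46 = 118; Q' = -360 + 7·164 = 788.
Buyers' price falls by P* − Pb = 146 − 118 = 28; sellers' price rises by Ps − P* = 164 − 146 = 18.
So consumers capture 28/46 = 14/23 of each unit of subsidy.

Consumer share = 14/23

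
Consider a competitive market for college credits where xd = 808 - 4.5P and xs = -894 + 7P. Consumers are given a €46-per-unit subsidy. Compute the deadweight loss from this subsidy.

Deadweight loss = €2898

Pre-subsidy: 808 - 4.5P = -894 + 7P gives P* = 148, x* = 142.
With the rebate, buyers effectively pay Pb = Ps − 46, where Ps is the price sellers receive.
Demand in terms of Ps becomes xd = 808 − 4.5(Ps − 46) = 1015 - 4.5Ps. Setting this equal to supply: 1015 - 4.5Ps = -894 + 7Ps, so Ps = 166.
Buyers pay Pb = 166 − 46 = 120; x' = -894 + 7·166 = 268.
The subsidy expands output by 268 − 142 = 126 past the efficient level; on those units the gap between marginal cost and willingness to pay runs from 0 up to 46.
DWL = ½ × 46 × 126 = 2898.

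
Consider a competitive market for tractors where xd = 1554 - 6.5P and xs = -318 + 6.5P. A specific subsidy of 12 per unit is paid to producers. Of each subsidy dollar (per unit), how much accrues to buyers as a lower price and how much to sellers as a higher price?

Buyers gain 6 per unit; sellers gain 6 per unit

Pre-subsidy: 1554 - 6.5P = -318 + 6.5P gives P* = 144, x* = 618.
With the subsidy, sellers receive Ps = Pb + 12 for each unit, where Pb is the price buyers pay.
Supply in terms of Pb becomes xs = -318 + 6.5(Pb + 12) = -240 + 6.5Pb. Setting this equal to demand: 1554 - 6.5Pb = -240 + 6.5Pb, so Pb = 138.
Sellers receive Ps = 138 + 12 = 150; x' = 1554 − 6.5·138 = 657.
Buyers' price falls by P* − Pb = 144 − 138 = 6; sellers' price rises by Ps − P* = 150 − 144 = 6.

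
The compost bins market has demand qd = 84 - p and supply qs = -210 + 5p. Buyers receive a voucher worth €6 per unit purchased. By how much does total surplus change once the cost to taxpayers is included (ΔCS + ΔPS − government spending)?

Net change in total surplus = -€15

Pre-subsidy: 84 - p = -210 + 5p gives p* = 49, q* = 35.
With the rebate, buyers effectively pay pb = ps − 6, where ps is the price sellers receive.
Demand in terms of ps becomes qd = 84 − 1(ps − 6) = 90 - ps. Setting this equal to supply: 90 - ps = -210 + 5ps, so ps = 50.
Buyers pay pb = 50 − 6 = 44; q' = -210 + 5·50 = 40.
ΔCS = ½(35 + 40)(49 − 44) = 187.5; ΔPS = ½(35 + 40)(50 − 49) = 37.5.
Government spending = 6 × 40 = 240.
Net change = 187.5 + 37.5 − 240 = -15. The loss equals the DWL triangle ½·6·5.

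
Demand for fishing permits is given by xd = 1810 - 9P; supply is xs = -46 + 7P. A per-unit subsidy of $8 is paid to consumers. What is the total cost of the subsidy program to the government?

Government cost = $6380

Pre-subsidy: 1810 - 9P = -46 + 7P gives P* = 116, x* = 766.
With the rebate, buyers effectively pay Pb = Ps − 8, where Ps is the price sellers receive.
Demand in terms of Ps becomes xd = 1810 − 9(Ps − 8) = 1882 - 9Ps. Setting this equal to supply: 1882 - 9Ps = -46 + 7Ps, so Ps = 120.5.
Buyers pay Pb = 120.5 − 8 = 112.5; x' = -46 + 7·120.5 = 797.5.
Government outlay = subsidy × quantity = 8 × 797.5 = 6380.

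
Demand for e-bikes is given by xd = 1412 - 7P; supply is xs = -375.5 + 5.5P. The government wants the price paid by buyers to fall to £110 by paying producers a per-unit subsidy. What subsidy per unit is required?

At a buyer price of 110, quantity demanded is 1412 − 7·110 = 642.
Sellers supply 642 only when they receive Ps with -375.5 + 5.5·Ps = 642, i.e. Ps = 185.
s = Ps − Pb = 185 − 110 = 75.

Required subsidy s = £75 per unit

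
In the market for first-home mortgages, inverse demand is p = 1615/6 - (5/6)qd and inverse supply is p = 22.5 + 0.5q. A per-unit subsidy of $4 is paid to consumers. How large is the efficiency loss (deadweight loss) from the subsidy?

Pre-subsidy: 1615/6 - (5/6)q = 22.5 + 0.5q gives q* = 185 and p* = 115.
With the rebate, buyers effectively pay pb = ps − 4, where ps is the price sellers receive.
On the curves, pb = 1615/6 - (5/6)q and ps = 22.5 + 0.5q; the wedge ps − pb = 4 gives 22.5 + 0.5q − (1615/6 - (5/6)q) = 4, so q' = 188.
Then pb = 1615/6 − (5/6)·188 = 112.5 and ps = 22.5 + 0.5·188 = 116.5.
The subsidy expands output by 188 − 185 = 3 past the efficient level; on those units the gap between marginal cost and willingness to pay runs from 0 up to 4.
DWL = ½ × 4 × 3 = 6.

Deadweight loss = $6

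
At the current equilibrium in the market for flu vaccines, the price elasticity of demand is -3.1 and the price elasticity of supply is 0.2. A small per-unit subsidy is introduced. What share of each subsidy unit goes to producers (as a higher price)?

Producer share = 31/33

For a small subsidy around the equilibrium, the benefit split depends on the relative slopes, which at a point are proportional to the elasticities.
Buyer share = εs/(εs + |εd|) = 0.2/(0.2 + 3.1) = 2/33; seller share = |εd|/(εs + |εd|) = 31/33.
So producers capture 31/33 of the subsidy.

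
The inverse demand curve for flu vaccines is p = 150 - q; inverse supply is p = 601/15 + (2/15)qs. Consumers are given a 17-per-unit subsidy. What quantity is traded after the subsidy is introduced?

q' = 112

Pre-subsidy: 150 - q = 601/15 + (2/15)q gives q* = 97 and p* = 53.
With the rebate, buyers effectively pay pb = ps − 17, where ps is the price sellers receive.
On the curves, pb = 150 - q and ps = 601/15 + (2/15)q; the wedge ps − pb = 17 gives 601/15 + (2/15)q − (150 - q) = 17, so q' = 112.
Then pb = 150 − 1·112 = 38 and ps = 601/15 + (2/15)·112 = 55.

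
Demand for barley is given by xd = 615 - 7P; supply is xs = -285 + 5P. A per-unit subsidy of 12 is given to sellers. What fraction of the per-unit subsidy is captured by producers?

Producer share = 7/12

Pre-subsidy: 615 - 7P = -285 + 5P gives P* = 75, x* = 90.
With the subsidy, sellers receive Ps = Pb + 12 for each unit, where Pb is the price buyers pay.
Supply in terms of Pb becomes xs = -285 + 5(Pb + 12) = -225 + 5Pb. Setting this equal to demand: 615 - 7Pb = -225 + 5Pb, so Pb = 70.
Sellers receive Ps = 70 + 12 = 82; x' = 615 − 7·70 = 125.
Buyers' price falls by P* − Pb = 75 − 70 = 5; sellers' price rises by Ps − P* = 82 − 75 = 7.
So producers capture 7/12 = 7/12 of each unit of subsidy.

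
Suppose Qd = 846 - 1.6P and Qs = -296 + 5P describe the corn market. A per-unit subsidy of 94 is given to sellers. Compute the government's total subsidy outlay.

Pre-subsidy: 846 - 1.6P = -296 + 5P gives P* = 5710/33, Q* = 18782/33.
With the subsidy, sellers receive Ps = Pb + 94 for each unit, where Pb is the price buyers pay.
Supply in terms of Pb becomes Qs = -296 + 5(Pb + 94) = 174 + 5Pb. Setting this equal to demand: 846 - 1.6Pb = 174 + 5Pb, so Pb = 1120/11.
Sellers receive Ps = 1120/11 + 94 = 2154/11; Q' = 846 − 1.6·(1120/11) = 7514/11.
Government outlay = subsidy × quantity = 94 × 7514/11 = 706316/11.

Government cost = 706316/11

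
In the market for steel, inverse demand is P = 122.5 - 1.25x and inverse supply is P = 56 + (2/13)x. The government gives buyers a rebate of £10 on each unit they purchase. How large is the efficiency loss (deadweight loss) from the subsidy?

Deadweight loss = 2600/73

Pre-subsidy: 122.5 - 1.25x = 56 + (2/13)x gives x* = 3458/73 and P* = 4620/73.
With the rebate, buyers effectively pay Pb = Ps − 10, where Ps is the price sellers receive.
On the curves, Pb = 122.5 - 1.25x and Ps = 56 + (2/13)x; the wedge Ps − Pb = 10 gives 56 + (2/13)x − (122.5 - 1.25x) = 10, so x' = 3978/73.
Then Pb = 122.5 − 1.25·(3978/73) = 3970/73 and Ps = 56 + (2/13)·(3978/73) = 4700/73.
The subsidy expands output by 3978/73 − 3458/73 = 520/73 past the efficient level; on those units the gap between marginal cost and willingness to pay runs from 0 up to 10.
DWL = ½ × 10 × 520/73 = 2600/73.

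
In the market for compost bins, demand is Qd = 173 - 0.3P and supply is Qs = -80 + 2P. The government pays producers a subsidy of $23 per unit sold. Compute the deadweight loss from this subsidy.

Pre-subsidy: 173 - 0.3P = -80 + 2P gives P* = 110, Q* = 140.
With the subsidy, sellers receive Ps = Pb + 23 for each unit, where Pb is the price buyers pay.
Supply in terms of Pb becomes Qs = -80 + 2(Pb + 23) = -34 + 2Pb. Setting this equal to demand: 173 - 0.3Pb = -34 + 2Pb, so Pb = 90.
Sellers receive Ps = 90 + 23 = 113; Q' = 173 − 0.3·90 = 146.
The subsidy expands output by 146 − 140 = 6 past the efficient level; on those units the gap between marginal cost and willingness to pay runs from 0 up to 23.
DWL = ½ × 23 × 6 = 69.

Deadweight loss = $69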